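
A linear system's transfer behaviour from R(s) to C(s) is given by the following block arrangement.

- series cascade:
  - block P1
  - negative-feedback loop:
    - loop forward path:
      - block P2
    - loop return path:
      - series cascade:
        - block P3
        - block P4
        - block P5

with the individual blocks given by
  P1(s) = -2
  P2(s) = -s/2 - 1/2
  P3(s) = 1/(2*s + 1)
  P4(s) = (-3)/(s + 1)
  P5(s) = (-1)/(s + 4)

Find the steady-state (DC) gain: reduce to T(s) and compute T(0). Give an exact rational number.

The answer is 8/5.

Reasoning:
[1] cascade P3, P4, P5 = 3/(2*s^3 + 11*s^2 + 13*s + 4)
[2] feedback reduction of P2, (P3*P4*P5) = (-2*s^3 - 11*s^2 - 13*s - 4)/(4*s^2 + 18*s + 5)
[3] cascade P1, [P2/(1+P2*(P3*P4*P5))] = (4*s^3 + 22*s^2 + 26*s + 8)/(4*s^2 + 18*s + 5)
DC gain: substitute s = 0 into T(s) from step 3: T(0) = 8/5.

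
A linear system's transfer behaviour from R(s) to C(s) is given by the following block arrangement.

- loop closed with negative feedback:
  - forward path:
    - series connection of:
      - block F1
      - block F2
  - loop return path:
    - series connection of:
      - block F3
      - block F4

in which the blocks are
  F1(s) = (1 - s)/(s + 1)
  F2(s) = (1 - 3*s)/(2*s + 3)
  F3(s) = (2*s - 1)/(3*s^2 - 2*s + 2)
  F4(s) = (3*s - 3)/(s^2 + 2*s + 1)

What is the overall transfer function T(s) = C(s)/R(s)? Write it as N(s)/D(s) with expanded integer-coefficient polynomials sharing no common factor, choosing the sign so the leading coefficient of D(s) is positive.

Step 1 - cascade F1, F2, giving (3*s^2 - 4*s + 1)/(2*s^2 + 5*s + 3)
Step 2 - series reduction of F3, F4, giving (6*s^2 - 9*s + 3)/(3*s^4 + 4*s^3 + s^2 + 2*s + 2)
Step 3 - reduce the feedback loop with forward (F1*F2) and return (F3*F4) - this is the overall T(s), already in the required normalized form

Final answer: (9*s^6 - 10*s^4 + 6*s^3 - s^2 - 6*s + 2)/(6*s^6 + 23*s^5 + 49*s^4 - 30*s^3 + 68*s^2 - 5*s + 9)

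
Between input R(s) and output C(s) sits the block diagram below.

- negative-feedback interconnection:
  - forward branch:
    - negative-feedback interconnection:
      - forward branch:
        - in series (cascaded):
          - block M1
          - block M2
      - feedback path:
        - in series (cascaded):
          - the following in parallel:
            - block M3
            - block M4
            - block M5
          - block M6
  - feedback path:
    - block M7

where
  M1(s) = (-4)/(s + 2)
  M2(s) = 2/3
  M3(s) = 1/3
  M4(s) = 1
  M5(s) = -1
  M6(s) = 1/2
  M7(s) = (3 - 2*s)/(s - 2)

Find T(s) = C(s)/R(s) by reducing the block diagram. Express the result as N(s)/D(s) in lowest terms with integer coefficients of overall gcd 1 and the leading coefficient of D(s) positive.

Reducing step by step:

1. reduce the series chain M1, M2 -> (-8)/(3*s + 6)
2. add M3, M4, M5 (parallel) -> 1/3
3. series reduction of (M3+M4+M5), M6 -> 1/6
4. feedback reduction of (M1*M2), ((M3+M4+M5)*M6) -> (-24)/(9*s + 14)
5. apply the feedback formula to [(M1*M2)/(1+(M1*M2)*((M3+M4+M5)*M6))], M7, which is the overall transfer function T(s) = C(s)/R(s) in lowest terms

Answer: (48 - 24*s)/(9*s^2 + 44*s - 100)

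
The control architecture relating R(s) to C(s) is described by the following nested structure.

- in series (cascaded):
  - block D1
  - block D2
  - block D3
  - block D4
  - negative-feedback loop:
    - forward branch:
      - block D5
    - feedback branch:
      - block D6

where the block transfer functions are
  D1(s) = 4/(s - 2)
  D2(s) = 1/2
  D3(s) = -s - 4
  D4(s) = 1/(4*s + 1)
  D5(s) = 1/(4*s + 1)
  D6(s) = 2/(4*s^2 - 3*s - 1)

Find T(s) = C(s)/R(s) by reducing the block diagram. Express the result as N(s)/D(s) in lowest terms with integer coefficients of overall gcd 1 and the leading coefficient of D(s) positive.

Step 1 - reduce the feedback loop with forward D5 and return D6, giving (4*s^2 - 3*s - 1)/(16*s^3 - 8*s^2 - 7*s + 1)
Step 2 - multiply D1, D2, D3, D4, [D5/(1+D5*D6)] (series), which is the overall transfer function T(s) = C(s)/R(s) in lowest terms

Hence the answer: (-2*s^2 - 6*s + 8)/(16*s^4 - 40*s^3 + 9*s^2 + 15*s - 2)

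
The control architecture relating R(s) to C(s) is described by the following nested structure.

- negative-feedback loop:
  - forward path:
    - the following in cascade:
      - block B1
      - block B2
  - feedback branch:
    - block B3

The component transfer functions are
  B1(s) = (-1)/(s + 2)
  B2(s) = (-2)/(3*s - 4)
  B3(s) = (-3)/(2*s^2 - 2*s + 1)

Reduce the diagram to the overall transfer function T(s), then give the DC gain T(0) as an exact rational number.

Step 1. multiply B1, B2 (series), giving 2/(3*s^2 + 2*s - 8)
Step 2. reduce the feedback loop with forward (B1*B2) and return B3, giving (4*s^2 - 4*s + 2)/(6*s^4 - 2*s^3 - 17*s^2 + 18*s - 14)
Evaluating the step-2 result (the overall T(s)) at s = 0 gives T(0) = 2/(-14) = -1/7.

Final answer: -1/7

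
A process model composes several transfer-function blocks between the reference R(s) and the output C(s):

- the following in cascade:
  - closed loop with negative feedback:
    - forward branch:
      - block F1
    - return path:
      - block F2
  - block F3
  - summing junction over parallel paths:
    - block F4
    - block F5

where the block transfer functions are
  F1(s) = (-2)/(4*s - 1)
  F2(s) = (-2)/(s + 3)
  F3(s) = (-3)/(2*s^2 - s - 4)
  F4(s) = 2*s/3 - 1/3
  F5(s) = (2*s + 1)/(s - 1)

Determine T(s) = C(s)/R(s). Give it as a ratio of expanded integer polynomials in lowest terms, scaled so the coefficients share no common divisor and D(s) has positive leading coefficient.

(1) collapse the loop (F1 forward, F2 return); result (-2*s - 6)/(4*s^2 + 11*s + 1)
(2) sum the parallel branches F4, F5; result (2*s^2 + 3*s + 4)/(3*s - 3)
(3) reduce the series chain [F1/(1+F1*F2)], F3, (F4+F5): this yields T(s), and no further normalization is needed

Therefore the answer is (4*s^3 + 18*s^2 + 26*s + 24)/(8*s^5 + 10*s^4 - 43*s^3 - 20*s^2 + 41*s + 4).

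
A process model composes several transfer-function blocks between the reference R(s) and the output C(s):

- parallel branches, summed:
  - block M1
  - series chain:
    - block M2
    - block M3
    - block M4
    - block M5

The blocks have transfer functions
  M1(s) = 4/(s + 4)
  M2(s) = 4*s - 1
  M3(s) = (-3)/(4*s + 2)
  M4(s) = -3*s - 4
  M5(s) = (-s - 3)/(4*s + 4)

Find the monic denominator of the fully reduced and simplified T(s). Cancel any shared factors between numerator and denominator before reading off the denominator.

(1) combine M2, M3, M4, M5 in series, giving (-36*s^3 - 147*s^2 - 105*s + 36)/(16*s^2 + 24*s + 8)
(2) sum the parallel branches M1, (M2*M3*M4*M5), giving (-36*s^4 - 291*s^3 - 629*s^2 - 288*s + 176)/(16*s^3 + 88*s^2 + 104*s + 32)
No further cancellation is possible in the step-2 result, so that is T(s). Its denominator becomes monic after dividing by the leading coefficient 16.

Therefore the answer is s^3 + 11*s^2/2 + 13*s/2 + 2.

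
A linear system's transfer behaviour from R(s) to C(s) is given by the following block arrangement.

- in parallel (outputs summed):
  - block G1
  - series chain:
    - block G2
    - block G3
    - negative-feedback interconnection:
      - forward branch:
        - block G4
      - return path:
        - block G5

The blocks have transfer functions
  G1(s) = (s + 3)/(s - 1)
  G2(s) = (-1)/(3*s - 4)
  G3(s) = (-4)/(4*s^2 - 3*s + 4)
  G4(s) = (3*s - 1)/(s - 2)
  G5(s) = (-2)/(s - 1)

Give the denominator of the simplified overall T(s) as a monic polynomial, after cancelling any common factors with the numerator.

First reduce the diagram to T(s).

Step 1. apply the feedback formula to G4, G5; result (3*s^2 - 4*s + 1)/(s^2 - 9*s + 4)
Step 2. reduce the series chain G2, G3, [G4/(1+G4*G5)]; result (12*s^2 - 16*s + 4)/(12*s^5 - 133*s^4 + 297*s^3 - 332*s^2 + 240*s - 64)
Step 3. reduce the parallel group G1, (G2*G3*[G4/(1+G4*G5)]); result (12*s^6 - 97*s^5 - 102*s^4 + 571*s^3 - 784*s^2 + 676*s - 196)/(12*s^6 - 145*s^5 + 430*s^4 - 629*s^3 + 572*s^2 - 304*s + 64)
The result of step 3 is T(s) in lowest terms. Its denominator has leading coefficient 12; dividing the denominator through by 12 makes it monic.

Answer: s^6 - 145*s^5/12 + 215*s^4/6 - 629*s^3/12 + 143*s^2/3 - 76*s/3 + 16/3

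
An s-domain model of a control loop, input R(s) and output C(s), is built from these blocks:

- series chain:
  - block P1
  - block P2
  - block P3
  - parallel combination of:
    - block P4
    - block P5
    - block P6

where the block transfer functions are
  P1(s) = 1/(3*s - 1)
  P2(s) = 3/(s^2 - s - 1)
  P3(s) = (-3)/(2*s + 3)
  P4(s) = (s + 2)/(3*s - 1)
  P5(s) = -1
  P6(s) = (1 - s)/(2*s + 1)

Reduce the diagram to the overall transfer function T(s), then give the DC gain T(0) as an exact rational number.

Reducing step by step:

(1) reduce the parallel group P4, P5, P6: (-7*s^2 + 8*s + 2)/(6*s^2 + s - 1)
(2) multiply P1, P2, P3, (P4+P5+P6) (series): (63*s^2 - 72*s - 18)/(36*s^6 + 12*s^5 - 101*s^4 - 41*s^3 + 30*s^2 + 7*s - 3)
The step-2 result is T(s). Setting s = 0: T(0) = -18/(-3) = 6.

Answer: 6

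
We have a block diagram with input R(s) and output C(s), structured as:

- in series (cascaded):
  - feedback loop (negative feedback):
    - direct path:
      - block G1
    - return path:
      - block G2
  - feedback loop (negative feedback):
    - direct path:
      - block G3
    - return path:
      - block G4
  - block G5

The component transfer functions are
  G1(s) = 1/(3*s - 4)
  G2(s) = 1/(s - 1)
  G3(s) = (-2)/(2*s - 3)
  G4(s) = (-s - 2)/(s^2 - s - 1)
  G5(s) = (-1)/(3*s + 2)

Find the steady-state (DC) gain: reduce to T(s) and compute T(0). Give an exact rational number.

[1] feedback reduction of G1, G2 = (s - 1)/(3*s^2 - 7*s + 5)
[2] apply the feedback formula to G3, G4 = (-2*s^2 + 2*s + 2)/(2*s^3 - 5*s^2 + 3*s + 7)
[3] cascade [G1/(1+G1*G2)], [G3/(1+G3*G4)], G5 = (2*s^3 - 4*s^2 + 2)/(18*s^6 - 75*s^5 + 104*s^4 + 33*s^3 - 152*s^2 + 37*s + 70)
Evaluating the step-3 result (the overall T(s)) at s = 0 gives T(0) = 2/70 = 1/35.

Final answer: 1/35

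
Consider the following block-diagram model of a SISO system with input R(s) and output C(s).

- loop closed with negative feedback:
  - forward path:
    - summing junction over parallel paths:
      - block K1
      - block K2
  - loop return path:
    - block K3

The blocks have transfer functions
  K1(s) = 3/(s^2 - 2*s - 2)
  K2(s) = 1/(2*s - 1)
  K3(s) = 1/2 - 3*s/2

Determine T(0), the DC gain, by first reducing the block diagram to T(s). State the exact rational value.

Step 1. sum the parallel branches K1, K2 gives (s^2 + 4*s - 5)/(2*s^3 - 5*s^2 - 2*s + 2)
Step 2. close the feedback loop around (K1+K2), K3 gives (2*s^2 + 8*s - 10)/(s^3 - 21*s^2 + 15*s - 1)
Step 2 gives the overall T(s). Then T(0) = -10/(-1) = 10.

Final answer: 10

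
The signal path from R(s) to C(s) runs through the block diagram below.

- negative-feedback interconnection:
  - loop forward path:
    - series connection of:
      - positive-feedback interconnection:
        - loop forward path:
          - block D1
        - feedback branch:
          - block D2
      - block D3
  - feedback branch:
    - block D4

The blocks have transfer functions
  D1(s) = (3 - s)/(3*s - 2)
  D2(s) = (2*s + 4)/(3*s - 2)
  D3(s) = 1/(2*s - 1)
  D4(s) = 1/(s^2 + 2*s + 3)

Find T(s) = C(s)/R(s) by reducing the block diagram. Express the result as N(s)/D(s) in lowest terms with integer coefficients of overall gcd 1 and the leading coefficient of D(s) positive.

1. collapse the loop (D1 forward, D2 return), giving (-3*s^2 + 11*s - 6)/(11*s^2 - 14*s - 8)
2. cascade [D1/(1-D1*D2)], D3, giving (-3*s^2 + 11*s - 6)/(22*s^3 - 39*s^2 - 2*s + 8)
3. feedback reduction of ([D1/(1-D1*D2)]*D3), D4, which is the overall transfer function T(s) = C(s)/R(s) in lowest terms

Therefore the answer is (-3*s^4 + 5*s^3 + 7*s^2 + 21*s - 18)/(22*s^5 + 5*s^4 - 14*s^3 - 116*s^2 + 21*s + 18).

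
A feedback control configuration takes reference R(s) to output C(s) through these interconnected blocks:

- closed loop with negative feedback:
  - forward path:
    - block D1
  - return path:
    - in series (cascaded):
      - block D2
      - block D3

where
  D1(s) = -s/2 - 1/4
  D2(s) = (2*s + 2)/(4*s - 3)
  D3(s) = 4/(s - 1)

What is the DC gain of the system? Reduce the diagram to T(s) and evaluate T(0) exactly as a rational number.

Step 1. combine D2, D3 in series: (8*s + 8)/(4*s^2 - 7*s + 3)
Step 2. apply the feedback formula to D1, (D2*D3): (8*s^3 - 10*s^2 - s + 3)/(52*s - 4)
Evaluating the step-2 result (the overall T(s)) at s = 0 gives T(0) = 3/(-4) = -3/4.

Answer: -3/4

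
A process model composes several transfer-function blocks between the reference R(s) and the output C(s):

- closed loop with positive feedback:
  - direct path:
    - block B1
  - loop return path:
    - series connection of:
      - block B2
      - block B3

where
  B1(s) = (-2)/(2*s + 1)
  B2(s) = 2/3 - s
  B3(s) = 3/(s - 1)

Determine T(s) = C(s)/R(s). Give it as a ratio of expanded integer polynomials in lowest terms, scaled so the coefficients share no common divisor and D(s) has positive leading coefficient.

Step 1. multiply B2, B3 (series) -> (2 - 3*s)/(s - 1)
Step 2. reduce the feedback loop with forward B1 and return (B2*B3); the result is T(s) itself (integer coefficients, no common factor, positive leading denominator coefficient)

Answer: (2 - 2*s)/(2*s^2 - 7*s + 3)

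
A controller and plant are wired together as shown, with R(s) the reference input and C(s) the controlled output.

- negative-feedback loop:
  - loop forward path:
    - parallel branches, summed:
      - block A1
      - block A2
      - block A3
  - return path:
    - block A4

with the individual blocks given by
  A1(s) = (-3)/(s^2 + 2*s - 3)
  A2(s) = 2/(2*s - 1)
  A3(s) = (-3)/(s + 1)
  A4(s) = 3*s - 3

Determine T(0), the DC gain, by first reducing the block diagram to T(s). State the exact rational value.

Answer: -4/13

Working:
Step 1: add A1, A2, A3 (parallel) = (-4*s^3 - 9*s^2 + 19*s - 12)/(2*s^4 + 5*s^3 - 5*s^2 - 5*s + 3)
Step 2: reduce the feedback loop with forward (A1+A2+A3) and return A4 = (4*s^3 + 9*s^2 - 19*s + 12)/(10*s^4 + 10*s^3 - 79*s^2 + 98*s - 39)
The step-2 result is T(s). Setting s = 0: T(0) = 12/(-39) = -4/13.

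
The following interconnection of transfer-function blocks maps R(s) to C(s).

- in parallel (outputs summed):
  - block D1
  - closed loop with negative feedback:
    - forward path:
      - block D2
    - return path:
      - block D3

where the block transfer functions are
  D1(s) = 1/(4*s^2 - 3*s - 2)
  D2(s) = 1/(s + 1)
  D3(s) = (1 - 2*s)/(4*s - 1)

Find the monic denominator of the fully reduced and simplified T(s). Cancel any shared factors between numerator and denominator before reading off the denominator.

First reduce the diagram to T(s).

[1] close the feedback loop around D2, D3 gives (4*s - 1)/(4*s^2 + s)
[2] sum the parallel branches D1, [D2/(1+D2*D3)] gives (16*s^3 - 12*s^2 - 4*s + 2)/(16*s^4 - 8*s^3 - 11*s^2 - 2*s)
T(s) is the step-2 result (common factors already cancelled). Leading coefficient of the denominator: 16. Divide through by 16 for the monic polynomial.

Answer: s^4 - s^3/2 - 11*s^2/16 - s/8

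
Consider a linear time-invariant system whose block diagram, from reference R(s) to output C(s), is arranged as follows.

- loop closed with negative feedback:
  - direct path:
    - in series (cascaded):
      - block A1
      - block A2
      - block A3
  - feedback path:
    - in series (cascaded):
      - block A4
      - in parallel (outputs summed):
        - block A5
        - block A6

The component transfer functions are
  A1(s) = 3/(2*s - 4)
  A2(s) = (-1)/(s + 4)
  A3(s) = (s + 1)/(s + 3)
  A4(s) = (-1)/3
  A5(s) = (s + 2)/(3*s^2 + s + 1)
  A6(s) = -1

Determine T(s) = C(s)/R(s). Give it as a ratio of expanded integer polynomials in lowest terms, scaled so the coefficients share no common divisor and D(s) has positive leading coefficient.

Answer: (-9*s^3 - 12*s^2 - 6*s - 3)/(6*s^5 + 32*s^4 - 3*s^3 - 141*s^2 - 51*s - 47)

Working:
1. reduce the series chain A1, A2, A3, giving (-3*s - 3)/(2*s^3 + 10*s^2 - 4*s - 48)
2. combine A5, A6 in parallel, giving (1 - 3*s^2)/(3*s^2 + s + 1)
3. combine A4, (A5+A6) in series, giving (3*s^2 - 1)/(9*s^2 + 3*s + 3)
4. collapse the loop ((A1*A2*A3) forward, (A4*(A5+A6)) return): this yields T(s), and no further normalization is needed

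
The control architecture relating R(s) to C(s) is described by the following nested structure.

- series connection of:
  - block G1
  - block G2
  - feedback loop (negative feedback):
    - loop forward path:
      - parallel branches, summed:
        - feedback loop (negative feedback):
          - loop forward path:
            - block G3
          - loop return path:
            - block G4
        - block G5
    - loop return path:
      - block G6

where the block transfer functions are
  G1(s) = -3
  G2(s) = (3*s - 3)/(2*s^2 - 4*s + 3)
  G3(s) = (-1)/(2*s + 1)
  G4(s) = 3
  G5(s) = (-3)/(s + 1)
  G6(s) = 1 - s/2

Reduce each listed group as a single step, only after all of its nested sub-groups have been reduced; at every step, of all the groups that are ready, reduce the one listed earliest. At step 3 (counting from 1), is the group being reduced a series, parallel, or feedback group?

Reducing step by step:

Step 1: feedback reduction of G3, G4
Step 2: add [G3/(1+G3*G4)], G5 (parallel)
Step 3: collapse the loop (([G3/(1+G3*G4)]+G5) forward, G6 return)
Step 4: reduce the series chain G1, G2, [([G3/(1+G3*G4)]+G5)/(1+([G3/(1+G3*G4)]+G5)*G6)]
So the answer for step 3 is feedback.

Answer: feedback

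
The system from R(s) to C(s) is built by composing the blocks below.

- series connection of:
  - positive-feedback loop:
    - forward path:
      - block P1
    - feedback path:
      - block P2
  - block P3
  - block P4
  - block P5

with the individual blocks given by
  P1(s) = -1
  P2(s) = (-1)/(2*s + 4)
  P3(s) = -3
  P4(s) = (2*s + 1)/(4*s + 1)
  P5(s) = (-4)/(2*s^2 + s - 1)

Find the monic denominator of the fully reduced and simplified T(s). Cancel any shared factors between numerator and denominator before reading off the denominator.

Step 1. collapse the loop (P1 forward, P2 return), giving (-2*s - 4)/(2*s + 3)
Step 2. reduce the series chain [P1/(1-P1*P2)], P3, P4, P5, giving (-48*s^2 - 120*s - 48)/(16*s^4 + 36*s^3 + 12*s^2 - 11*s - 3)
Step 2 gives the fully reduced T(s), with no common factor left to cancel. The denominator's leading coefficient is 16, so divide each of its coefficients by 16 to get the monic form.

Final answer: s^4 + 9*s^3/4 + 3*s^2/4 - 11*s/16 - 3/16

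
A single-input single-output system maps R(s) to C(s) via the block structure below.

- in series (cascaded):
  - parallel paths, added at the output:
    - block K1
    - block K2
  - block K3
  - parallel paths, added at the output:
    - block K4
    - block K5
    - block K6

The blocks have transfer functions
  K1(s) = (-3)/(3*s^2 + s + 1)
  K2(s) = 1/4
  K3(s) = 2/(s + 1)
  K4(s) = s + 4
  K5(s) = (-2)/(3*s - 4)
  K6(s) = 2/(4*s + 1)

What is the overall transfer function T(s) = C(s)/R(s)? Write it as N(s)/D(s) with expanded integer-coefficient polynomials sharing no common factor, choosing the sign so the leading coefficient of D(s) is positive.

The answer is (36*s^5 + 117*s^4 - 271*s^3 - 521*s^2 + 612*s + 286)/(72*s^5 + 18*s^4 - 80*s^3 - 60*s^2 - 42*s - 8).

Reasoning:
(1) reduce the parallel group K1, K2 gives (3*s^2 + s - 11)/(12*s^2 + 4*s + 4)
(2) parallel reduction of K4, K5, K6 gives (12*s^3 + 35*s^2 - 58*s - 26)/(12*s^2 - 13*s - 4)
(3) reduce the series chain (K1+K2), K3, (K4+K5+K6), which is the overall transfer function T(s) = C(s)/R(s) in lowest terms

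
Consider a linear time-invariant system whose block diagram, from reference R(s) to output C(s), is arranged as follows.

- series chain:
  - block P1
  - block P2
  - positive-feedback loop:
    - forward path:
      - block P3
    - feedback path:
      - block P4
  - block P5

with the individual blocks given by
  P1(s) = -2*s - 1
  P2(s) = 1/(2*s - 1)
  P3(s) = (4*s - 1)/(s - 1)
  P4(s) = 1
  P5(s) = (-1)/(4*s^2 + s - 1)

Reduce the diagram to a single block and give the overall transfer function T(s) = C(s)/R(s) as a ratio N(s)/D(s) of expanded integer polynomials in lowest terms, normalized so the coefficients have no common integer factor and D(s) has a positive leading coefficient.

[1] feedback reduction of P3, P4 gives (1 - 4*s)/(3*s)
[2] multiply P1, P2, [P3/(1-P3*P4)], P5 (series), giving the overall T(s)

Hence the answer: (-8*s^2 - 2*s + 1)/(24*s^4 - 6*s^3 - 9*s^2 + 3*s)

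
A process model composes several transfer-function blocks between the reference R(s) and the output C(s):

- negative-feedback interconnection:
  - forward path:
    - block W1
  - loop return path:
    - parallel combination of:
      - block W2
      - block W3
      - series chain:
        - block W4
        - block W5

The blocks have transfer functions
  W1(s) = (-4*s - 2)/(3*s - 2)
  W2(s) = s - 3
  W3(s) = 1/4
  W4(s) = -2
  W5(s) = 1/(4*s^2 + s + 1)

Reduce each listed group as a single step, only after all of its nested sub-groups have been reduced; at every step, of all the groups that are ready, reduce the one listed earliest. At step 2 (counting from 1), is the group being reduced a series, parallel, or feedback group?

The answer is parallel.

Reasoning:
Step 1. series reduction of W4, W5
Step 2. sum the parallel branches W2, W3, (W4*W5)
Step 3. apply the feedback formula to W1, (W2+W3+(W4*W5))
At step 2 the group reduced is parallel.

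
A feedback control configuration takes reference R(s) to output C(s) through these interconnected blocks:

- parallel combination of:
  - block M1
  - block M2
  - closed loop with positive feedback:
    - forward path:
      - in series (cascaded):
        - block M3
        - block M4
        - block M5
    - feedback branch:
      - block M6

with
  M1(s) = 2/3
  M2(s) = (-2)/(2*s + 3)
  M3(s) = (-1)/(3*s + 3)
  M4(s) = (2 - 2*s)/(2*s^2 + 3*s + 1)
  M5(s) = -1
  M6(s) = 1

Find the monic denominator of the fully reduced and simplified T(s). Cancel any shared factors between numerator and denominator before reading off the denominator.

(1) combine M3, M4, M5 in series = (2 - 2*s)/(6*s^3 + 15*s^2 + 12*s + 3)
(2) collapse the loop ((M3*M4*M5) forward, M6 return) = (2 - 2*s)/(6*s^3 + 15*s^2 + 14*s + 1)
(3) parallel reduction of M1, M2, [(M3*M4*M5)/(1-(M3*M4*M5)*M6)] = (24*s^4 + 60*s^3 + 44*s^2 - 2*s + 18)/(36*s^4 + 144*s^3 + 219*s^2 + 132*s + 9)
That last expression is T(s), already simplified. Scaling its denominator by 1/36 (the reciprocal of the leading coefficient) yields the monic denominator.

Therefore the answer is s^4 + 4*s^3 + 73*s^2/12 + 11*s/3 + 1/4.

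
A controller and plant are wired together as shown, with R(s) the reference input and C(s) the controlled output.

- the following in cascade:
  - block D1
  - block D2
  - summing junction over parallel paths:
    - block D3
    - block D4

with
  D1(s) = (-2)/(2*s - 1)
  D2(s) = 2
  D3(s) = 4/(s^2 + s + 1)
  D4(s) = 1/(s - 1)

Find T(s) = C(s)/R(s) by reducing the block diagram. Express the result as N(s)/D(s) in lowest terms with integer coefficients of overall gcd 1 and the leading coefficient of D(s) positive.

Step 1: add D3, D4 (parallel) = (s^2 + 5*s - 3)/(s^3 - 1)
Step 2: reduce the series chain D1, D2, (D3+D4) - this is the overall T(s), already in the required normalized form

Therefore the answer is (-4*s^2 - 20*s + 12)/(2*s^4 - s^3 - 2*s + 1).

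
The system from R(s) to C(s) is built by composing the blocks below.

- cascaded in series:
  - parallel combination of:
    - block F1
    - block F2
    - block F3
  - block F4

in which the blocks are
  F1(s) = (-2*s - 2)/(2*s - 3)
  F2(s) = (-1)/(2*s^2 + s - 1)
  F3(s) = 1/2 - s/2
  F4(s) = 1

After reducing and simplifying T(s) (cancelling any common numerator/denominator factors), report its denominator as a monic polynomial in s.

Step 1: add F1, F2, F3 (parallel) gives (-4*s^4 - 11*s^2 - 12*s + 13)/(8*s^3 - 8*s^2 - 10*s + 6)
Step 2: cascade (F1+F2+F3), F4 gives (-4*s^4 - 11*s^2 - 12*s + 13)/(8*s^3 - 8*s^2 - 10*s + 6)
T(s) is the step-2 result (common factors already cancelled). Leading coefficient of the denominator: 8. Divide through by 8 for the monic polynomial.

Hence the answer: s^3 - s^2 - 5*s/4 + 3/4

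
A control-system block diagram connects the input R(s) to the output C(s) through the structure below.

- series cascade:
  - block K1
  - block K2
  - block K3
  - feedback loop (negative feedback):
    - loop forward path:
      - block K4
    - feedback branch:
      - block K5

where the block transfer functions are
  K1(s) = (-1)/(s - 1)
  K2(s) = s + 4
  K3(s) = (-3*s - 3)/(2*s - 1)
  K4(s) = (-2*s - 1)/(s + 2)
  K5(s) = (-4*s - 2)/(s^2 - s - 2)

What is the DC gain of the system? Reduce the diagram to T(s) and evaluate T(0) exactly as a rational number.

1. apply the feedback formula to K4, K5, giving (-2*s^3 + s^2 + 5*s + 2)/(s^3 + 9*s^2 + 4*s - 2)
2. multiply K1, K2, K3, [K4/(1+K4*K5)] (series), giving (-6*s^5 - 27*s^4 + 6*s^3 + 93*s^2 + 90*s + 24)/(2*s^5 + 15*s^4 - 18*s^3 - 7*s^2 + 10*s - 2)
Evaluating the step-2 result (the overall T(s)) at s = 0 gives T(0) = 24/(-2) = -12.

Final answer: -12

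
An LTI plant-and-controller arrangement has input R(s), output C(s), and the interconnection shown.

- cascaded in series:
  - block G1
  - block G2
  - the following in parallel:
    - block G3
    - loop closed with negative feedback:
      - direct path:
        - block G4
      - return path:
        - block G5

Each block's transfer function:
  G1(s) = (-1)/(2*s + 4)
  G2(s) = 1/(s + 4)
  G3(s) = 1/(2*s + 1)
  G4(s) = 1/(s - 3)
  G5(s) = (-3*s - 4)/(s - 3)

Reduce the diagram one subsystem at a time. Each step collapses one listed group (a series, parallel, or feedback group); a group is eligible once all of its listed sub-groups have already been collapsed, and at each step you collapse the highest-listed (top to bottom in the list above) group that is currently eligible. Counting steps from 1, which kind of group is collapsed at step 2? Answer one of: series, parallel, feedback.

Reducing step by step:

[1] close the feedback loop around G4, G5
[2] combine G3, [G4/(1+G4*G5)] in parallel
[3] cascade G1, G2, (G3+[G4/(1+G4*G5)])
So the answer for step 2 is parallel.

Answer: parallel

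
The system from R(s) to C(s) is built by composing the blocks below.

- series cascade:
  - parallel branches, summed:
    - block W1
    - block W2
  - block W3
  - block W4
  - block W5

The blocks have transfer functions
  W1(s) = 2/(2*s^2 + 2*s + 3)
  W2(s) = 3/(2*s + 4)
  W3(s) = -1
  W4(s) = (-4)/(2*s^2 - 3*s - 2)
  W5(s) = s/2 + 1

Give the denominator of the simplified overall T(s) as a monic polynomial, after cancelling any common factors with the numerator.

The answer is s^4 - s^3/2 - s^2 - 13*s/4 - 3/2.

Reasoning:
(1) add W1, W2 (parallel); result (6*s^2 + 10*s + 17)/(4*s^3 + 12*s^2 + 14*s + 12)
(2) series reduction of (W1+W2), W3, W4, W5; result (6*s^2 + 10*s + 17)/(4*s^4 - 2*s^3 - 4*s^2 - 13*s - 6)
Step 2 gives the fully reduced T(s), with no common factor left to cancel. The denominator's leading coefficient is 4, so divide each of its coefficients by 4 to get the monic form.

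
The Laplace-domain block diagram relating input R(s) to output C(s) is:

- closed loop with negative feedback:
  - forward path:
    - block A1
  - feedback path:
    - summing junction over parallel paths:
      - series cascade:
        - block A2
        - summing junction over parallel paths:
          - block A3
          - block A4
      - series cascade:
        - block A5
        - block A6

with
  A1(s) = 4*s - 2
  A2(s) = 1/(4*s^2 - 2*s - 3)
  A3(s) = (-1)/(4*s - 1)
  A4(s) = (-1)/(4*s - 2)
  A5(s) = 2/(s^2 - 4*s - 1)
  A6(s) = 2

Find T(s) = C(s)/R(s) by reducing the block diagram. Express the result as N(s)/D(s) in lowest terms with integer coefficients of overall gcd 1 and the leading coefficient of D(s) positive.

(1) parallel reduction of A3, A4 -> (3 - 8*s)/(16*s^2 - 12*s + 2)
(2) cascade A2, (A3+A4) -> (3 - 8*s)/(64*s^4 - 80*s^3 - 16*s^2 + 32*s - 6)
(3) cascade A5, A6 -> 4/(s^2 - 4*s - 1)
(4) reduce the parallel group (A2*(A3+A4)), (A5*A6) -> (256*s^4 - 328*s^3 - 29*s^2 + 124*s - 27)/(64*s^6 - 336*s^5 + 240*s^4 + 176*s^3 - 118*s^2 - 8*s + 6)
(5) close the feedback loop around A1, ((A2*(A3+A4))+(A5*A6)), which is the overall transfer function T(s) = C(s)/R(s) in lowest terms

Hence the answer: (32*s^6 - 168*s^5 + 120*s^4 + 88*s^3 - 59*s^2 - 4*s + 3)/(8*s^5 + 90*s^4 - 153*s^3 + 13*s^2 + 61*s - 15)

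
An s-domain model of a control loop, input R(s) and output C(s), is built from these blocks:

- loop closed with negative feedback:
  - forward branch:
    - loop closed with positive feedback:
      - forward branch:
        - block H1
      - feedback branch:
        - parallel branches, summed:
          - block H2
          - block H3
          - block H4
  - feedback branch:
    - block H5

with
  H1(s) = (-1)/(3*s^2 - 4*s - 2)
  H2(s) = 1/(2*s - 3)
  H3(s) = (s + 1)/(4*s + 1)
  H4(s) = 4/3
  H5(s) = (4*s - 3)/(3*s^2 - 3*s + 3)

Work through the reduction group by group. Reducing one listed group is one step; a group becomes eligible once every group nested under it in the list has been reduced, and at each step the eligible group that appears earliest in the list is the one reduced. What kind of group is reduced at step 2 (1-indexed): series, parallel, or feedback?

Reducing step by step:

[1] reduce the parallel group H2, H3, H4
[2] collapse the loop (H1 forward, (H2+H3+H4) return)
[3] collapse the loop ([H1/(1-H1*(H2+H3+H4))] forward, H5 return)
At step 2 the group reduced is feedback.

Answer: feedback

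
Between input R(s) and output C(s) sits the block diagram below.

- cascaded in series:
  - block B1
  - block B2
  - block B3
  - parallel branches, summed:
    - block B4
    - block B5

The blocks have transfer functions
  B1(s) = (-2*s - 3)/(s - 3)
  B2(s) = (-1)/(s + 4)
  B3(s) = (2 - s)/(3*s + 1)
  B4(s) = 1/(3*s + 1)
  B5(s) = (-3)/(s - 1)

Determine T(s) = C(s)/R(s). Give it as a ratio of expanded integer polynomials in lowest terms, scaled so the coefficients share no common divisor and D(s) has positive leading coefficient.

1. sum the parallel branches B4, B5: (-8*s - 4)/(3*s^2 - 2*s - 1)
2. combine B1, B2, B3, (B4+B5) in series - this is the overall T(s), already in the required normalized form

Answer: (16*s^3 - 52*s - 24)/(9*s^5 + 6*s^4 - 116*s^3 + 30*s^2 + 59*s + 12)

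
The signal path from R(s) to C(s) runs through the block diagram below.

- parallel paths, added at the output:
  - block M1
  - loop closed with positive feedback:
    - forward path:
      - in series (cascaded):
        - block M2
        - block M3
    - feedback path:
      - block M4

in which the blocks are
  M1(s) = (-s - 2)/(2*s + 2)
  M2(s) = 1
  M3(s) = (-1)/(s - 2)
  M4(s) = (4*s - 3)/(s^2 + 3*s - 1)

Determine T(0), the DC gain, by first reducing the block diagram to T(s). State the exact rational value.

Step 1. combine M2, M3 in series: (-1)/(s - 2)
Step 2. close the feedback loop around (M2*M3), M4: (-s^2 - 3*s + 1)/(s^3 + s^2 - 3*s - 1)
Step 3. reduce the parallel group M1, [(M2*M3)/(1-(M2*M3)*M4)]: (-s^4 - 5*s^3 - 7*s^2 + 3*s + 4)/(2*s^4 + 4*s^3 - 4*s^2 - 8*s - 2)
Evaluating the step-3 result (the overall T(s)) at s = 0 gives T(0) = 4/(-2) = -2.

Hence the answer: -2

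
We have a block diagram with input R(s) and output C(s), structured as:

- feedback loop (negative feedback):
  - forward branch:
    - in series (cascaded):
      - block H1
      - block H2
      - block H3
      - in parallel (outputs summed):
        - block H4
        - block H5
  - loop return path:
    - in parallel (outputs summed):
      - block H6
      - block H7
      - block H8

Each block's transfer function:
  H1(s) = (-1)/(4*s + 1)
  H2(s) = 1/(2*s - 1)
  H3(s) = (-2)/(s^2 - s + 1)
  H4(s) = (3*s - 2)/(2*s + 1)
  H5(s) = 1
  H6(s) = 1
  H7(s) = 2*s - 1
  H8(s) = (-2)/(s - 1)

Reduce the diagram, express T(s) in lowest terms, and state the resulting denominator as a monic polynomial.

The answer is s^6 - 7*s^5/4 + 5*s^4/4 + 19*s^3/16 - 17*s^2/8 - 7*s/8 + 5/16.

Reasoning:
[1] parallel reduction of H4, H5 -> (5*s - 1)/(2*s + 1)
[2] reduce the series chain H1, H2, H3, (H4+H5) -> (10*s - 2)/(16*s^5 - 12*s^4 + 8*s^3 + 7*s^2 - 3*s - 1)
[3] sum the parallel branches H6, H7, H8 -> (2*s^2 - 2*s - 2)/(s - 1)
[4] feedback reduction of (H1*H2*H3*(H4+H5)), (H6+H7+H8) -> (10*s^2 - 12*s + 2)/(16*s^6 - 28*s^5 + 20*s^4 + 19*s^3 - 34*s^2 - 14*s + 5)
T(s) is the step-4 result (common factors already cancelled). Leading coefficient of the denominator: 16. Divide through by 16 for the monic polynomial.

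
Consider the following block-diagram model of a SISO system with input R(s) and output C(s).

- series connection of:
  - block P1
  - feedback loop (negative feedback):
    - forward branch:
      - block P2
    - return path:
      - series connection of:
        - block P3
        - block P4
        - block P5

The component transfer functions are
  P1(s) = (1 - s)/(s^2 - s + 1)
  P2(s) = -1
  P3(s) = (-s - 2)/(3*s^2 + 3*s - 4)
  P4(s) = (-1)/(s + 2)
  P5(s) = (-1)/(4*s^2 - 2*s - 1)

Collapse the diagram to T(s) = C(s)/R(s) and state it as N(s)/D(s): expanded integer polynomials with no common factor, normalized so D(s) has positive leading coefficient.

[1] combine P3, P4, P5 in series, giving (-1)/(12*s^4 + 6*s^3 - 25*s^2 + 5*s + 4)
[2] reduce the feedback loop with forward P2 and return (P3*P4*P5), giving (-12*s^4 - 6*s^3 + 25*s^2 - 5*s - 4)/(12*s^4 + 6*s^3 - 25*s^2 + 5*s + 5)
[3] series reduction of P1, [P2/(1+P2*(P3*P4*P5))] - this is the overall T(s), already in the required normalized form

Answer: (12*s^5 - 6*s^4 - 31*s^3 + 30*s^2 - s - 4)/(12*s^6 - 6*s^5 - 19*s^4 + 36*s^3 - 25*s^2 + 5)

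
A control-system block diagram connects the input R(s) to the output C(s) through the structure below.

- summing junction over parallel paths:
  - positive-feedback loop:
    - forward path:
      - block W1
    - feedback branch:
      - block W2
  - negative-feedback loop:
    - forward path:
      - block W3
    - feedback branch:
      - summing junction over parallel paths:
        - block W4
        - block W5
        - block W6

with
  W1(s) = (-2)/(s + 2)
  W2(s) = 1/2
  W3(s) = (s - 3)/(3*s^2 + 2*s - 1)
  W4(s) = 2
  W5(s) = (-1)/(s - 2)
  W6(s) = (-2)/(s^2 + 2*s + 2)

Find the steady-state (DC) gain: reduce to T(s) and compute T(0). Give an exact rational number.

1. collapse the loop (W1 forward, W2 return), giving (-2)/(s + 3)
2. reduce the parallel group W4, W5, W6, giving (2*s^3 - s^2 - 8*s - 6)/(s^3 - 2*s - 4)
3. reduce the feedback loop with forward W3 and return (W4+W5+W6), giving (s^4 - 3*s^3 - 2*s^2 + 2*s + 12)/(3*s^5 + 4*s^4 - 14*s^3 - 21*s^2 + 12*s + 22)
4. combine [W1/(1-W1*W2)], [W3/(1+W3*(W4+W5+W6))] in parallel, giving (-5*s^5 - 8*s^4 + 17*s^3 + 38*s^2 - 6*s - 8)/(3*s^6 + 13*s^5 - 2*s^4 - 63*s^3 - 51*s^2 + 58*s + 66)
DC gain: substitute s = 0 into T(s) from step 4: T(0) = -8/66 = -4/33.

Final answer: -4/33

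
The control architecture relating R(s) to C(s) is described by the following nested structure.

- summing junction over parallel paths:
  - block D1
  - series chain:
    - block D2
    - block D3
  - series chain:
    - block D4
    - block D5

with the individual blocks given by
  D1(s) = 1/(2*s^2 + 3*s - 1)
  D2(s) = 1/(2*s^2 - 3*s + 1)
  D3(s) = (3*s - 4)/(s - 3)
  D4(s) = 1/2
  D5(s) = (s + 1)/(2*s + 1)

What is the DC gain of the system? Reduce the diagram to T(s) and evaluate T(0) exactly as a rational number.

First reduce the diagram to T(s).

Step 1: combine D2, D3 in series gives (3*s - 4)/(2*s^3 - 9*s^2 + 10*s - 3)
Step 2: multiply D4, D5 (series) gives (s + 1)/(4*s + 2)
Step 3: add D1, (D2*D3), (D4*D5) (parallel) gives (4*s^6 - 8*s^5 + 11*s^4 + 8*s^3 - 22*s^2 - 22*s + 5)/(16*s^6 - 40*s^5 - 60*s^4 + 114*s^3 - 10*s^2 - 26*s + 6)
DC gain: substitute s = 0 into T(s) from step 3: T(0) = 5/6.

Answer: 5/6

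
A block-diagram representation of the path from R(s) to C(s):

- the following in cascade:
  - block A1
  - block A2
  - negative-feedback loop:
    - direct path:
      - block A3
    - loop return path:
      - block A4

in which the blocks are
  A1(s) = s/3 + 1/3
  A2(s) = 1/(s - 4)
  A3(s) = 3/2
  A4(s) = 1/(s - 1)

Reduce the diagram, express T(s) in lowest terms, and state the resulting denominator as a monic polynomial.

Step 1 - reduce the feedback loop with forward A3 and return A4 = (3*s - 3)/(2*s + 1)
Step 2 - reduce the series chain A1, A2, [A3/(1+A3*A4)] = (s^2 - 1)/(2*s^2 - 7*s - 4)
T(s) is the step-2 result (common factors already cancelled). Leading coefficient of the denominator: 2. Divide through by 2 for the monic polynomial.

Hence the answer: s^2 - 7*s/2 - 2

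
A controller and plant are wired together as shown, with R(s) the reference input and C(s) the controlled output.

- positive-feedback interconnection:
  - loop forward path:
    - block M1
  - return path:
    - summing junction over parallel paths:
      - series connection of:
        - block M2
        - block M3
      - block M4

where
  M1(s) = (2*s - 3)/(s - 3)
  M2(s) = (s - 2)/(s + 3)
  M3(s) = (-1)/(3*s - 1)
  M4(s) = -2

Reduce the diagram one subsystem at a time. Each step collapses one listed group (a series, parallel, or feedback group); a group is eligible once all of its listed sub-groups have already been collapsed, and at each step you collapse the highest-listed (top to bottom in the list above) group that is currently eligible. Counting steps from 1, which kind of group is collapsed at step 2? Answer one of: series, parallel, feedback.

1. combine M2, M3 in series
2. reduce the parallel group (M2*M3), M4
3. collapse the loop (M1 forward, ((M2*M3)+M4) return)
So the answer for step 2 is parallel.

Answer: parallel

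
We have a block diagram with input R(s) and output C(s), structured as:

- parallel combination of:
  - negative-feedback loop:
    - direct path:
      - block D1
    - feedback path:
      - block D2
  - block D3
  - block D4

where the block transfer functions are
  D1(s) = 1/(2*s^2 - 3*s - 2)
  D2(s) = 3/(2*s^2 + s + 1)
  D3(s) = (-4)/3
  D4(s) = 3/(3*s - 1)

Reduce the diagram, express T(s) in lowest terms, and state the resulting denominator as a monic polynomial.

Reducing step by step:

(1) apply the feedback formula to D1, D2 gives (2*s^2 + s + 1)/(4*s^4 - 4*s^3 - 5*s^2 - 5*s + 1)
(2) sum the parallel branches [D1/(1+D1*D2)], D3, D4 gives (-48*s^5 + 100*s^4 + 26*s^3 - 2*s^2 - 71*s + 10)/(36*s^5 - 48*s^4 - 33*s^3 - 30*s^2 + 24*s - 3)
The result of step 2 is T(s) in lowest terms. Its denominator has leading coefficient 36; dividing the denominator through by 36 makes it monic.

Answer: s^5 - 4*s^4/3 - 11*s^3/12 - 5*s^2/6 + 2*s/3 - 1/12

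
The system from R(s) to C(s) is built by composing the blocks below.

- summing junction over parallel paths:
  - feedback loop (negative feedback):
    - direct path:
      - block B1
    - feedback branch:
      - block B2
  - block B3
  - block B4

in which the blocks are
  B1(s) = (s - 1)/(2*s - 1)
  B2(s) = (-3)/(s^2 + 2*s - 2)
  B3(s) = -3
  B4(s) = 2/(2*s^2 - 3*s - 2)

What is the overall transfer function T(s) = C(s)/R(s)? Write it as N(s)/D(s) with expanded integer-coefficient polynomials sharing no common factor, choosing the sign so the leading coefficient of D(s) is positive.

Step 1: feedback reduction of B1, B2 gives (s^3 + s^2 - 4*s + 2)/(2*s^3 + 3*s^2 - 9*s + 5)
Step 2: sum the parallel branches [B1/(1+B1*B2)], B3, B4, which is the overall transfer function T(s) = C(s)/R(s) in lowest terms

Hence the answer: (-10*s^5 - s^4 + 84*s^3 - 73*s^2 - 25*s + 36)/(4*s^5 - 31*s^3 + 31*s^2 + 3*s - 10)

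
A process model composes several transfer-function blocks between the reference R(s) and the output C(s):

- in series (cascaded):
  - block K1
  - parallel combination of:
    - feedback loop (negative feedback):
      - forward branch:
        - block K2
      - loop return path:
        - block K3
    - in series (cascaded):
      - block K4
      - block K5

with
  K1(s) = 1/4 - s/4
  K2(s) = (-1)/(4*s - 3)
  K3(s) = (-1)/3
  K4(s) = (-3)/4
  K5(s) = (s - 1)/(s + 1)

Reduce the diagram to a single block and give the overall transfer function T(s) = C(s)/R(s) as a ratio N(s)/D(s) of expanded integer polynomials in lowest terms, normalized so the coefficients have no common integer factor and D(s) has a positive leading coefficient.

The answer is (9*s^3 - 21*s^2 + 21*s - 9)/(48*s^2 + 16*s - 32).

Reasoning:
1. close the feedback loop around K2, K3, giving (-3)/(12*s - 8)
2. reduce the series chain K4, K5, giving (3 - 3*s)/(4*s + 4)
3. add [K2/(1+K2*K3)], (K4*K5) (parallel), giving (-9*s^2 + 12*s - 9)/(12*s^2 + 4*s - 8)
4. cascade K1, ([K2/(1+K2*K3)]+(K4*K5)) - this is the overall T(s), already in the required normalized form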